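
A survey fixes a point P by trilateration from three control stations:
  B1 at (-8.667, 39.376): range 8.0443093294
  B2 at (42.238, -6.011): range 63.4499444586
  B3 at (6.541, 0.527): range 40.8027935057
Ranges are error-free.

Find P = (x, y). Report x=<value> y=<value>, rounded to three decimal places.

x=-0.729 y=40.677

eq1: (x + 8.667)² + (y − 39.376)² = 8.0443093294²
eq2: (x − 42.238)² + (y + 6.011)² = 63.4499444586²
eq3: (x − 6.541)² + (y − 0.527)² = 40.8027935057²
eq2−eq1, eq2−eq3 (x²,y² cancel):
  -101.810·x + 90.774·y = 3766.590039
  -71.394·x + 13.076·y = 583.909139
det = -101.810·13.076 − 90.774·-71.394 = 5149.451396
x = (3766.590039·13.076 − 90.774·583.909139) / 5149.451396 = -0.728590
y = (-101.810·583.909139 − 3766.590039·-71.394) / 5149.451396 = 40.676982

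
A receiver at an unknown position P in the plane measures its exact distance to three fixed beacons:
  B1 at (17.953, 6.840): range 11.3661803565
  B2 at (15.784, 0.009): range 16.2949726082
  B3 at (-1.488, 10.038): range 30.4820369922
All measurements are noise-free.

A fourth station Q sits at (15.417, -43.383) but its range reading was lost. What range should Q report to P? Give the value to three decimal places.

54.650

eq1: (x − 17.953)² + (y − 6.840)² = 11.3661803565²
eq2: (x − 15.784)² + (y − 0.009)² = 16.2949726082²
eq3: (x + 1.488)² + (y − 10.038)² = 30.4820369922²
eq2−eq3, eq2−eq1 (x²,y² cancel):
  -34.544·x + 20.058·y = -809.787596
  4.338·x + 13.662·y = 256.297148
det = -34.544·13.662 − 20.058·4.338 = -558.951732
x = (-809.787596·13.662 − 20.058·256.297148) / -558.951732 = 28.990207
y = (-34.544·256.297148 − -809.787596·4.338) / -558.951732 = 9.554797
|P − Q| = √((28.990207 − 15.417)² + (9.554797 − -43.383)²) = 54.650181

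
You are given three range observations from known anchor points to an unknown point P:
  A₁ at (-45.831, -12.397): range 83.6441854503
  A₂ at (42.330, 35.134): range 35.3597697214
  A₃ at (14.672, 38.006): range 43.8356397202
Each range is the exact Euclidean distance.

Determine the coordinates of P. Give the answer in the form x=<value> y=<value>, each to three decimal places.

x=36.859 y=0.200

eq1: (x + 45.831)² + (y + 12.397)² = 83.6441854503²
eq2: (x − 42.330)² + (y − 35.134)² = 35.3597697214²
eq3: (x − 14.672)² + (y − 38.006)² = 43.8356397202²
eq2−eq3, eq2−eq1 (x²,y² cancel):
  -55.316·x + 5.744·y = -2037.753231
  -176.322·x − 95.062·y = -6518.097131
det = -55.316·-95.062 − 5.744·-176.322 = 6271.243160
x = (-2037.753231·-95.062 − 5.744·-6518.097131) / 6271.243160 = 36.859175
y = (-55.316·-6518.097131 − -2037.753231·-176.322) / 6271.243160 = 0.200014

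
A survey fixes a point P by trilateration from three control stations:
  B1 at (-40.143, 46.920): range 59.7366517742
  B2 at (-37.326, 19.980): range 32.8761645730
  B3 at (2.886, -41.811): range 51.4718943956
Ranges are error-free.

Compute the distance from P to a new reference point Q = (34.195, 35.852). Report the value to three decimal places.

88.432

eq1: (x + 40.143)² + (y − 46.920)² = 59.7366517742²
eq2: (x + 37.326)² + (y − 19.980)² = 32.8761645730²
eq3: (x − 2.886)² + (y + 41.811)² = 51.4718943956²
eq3−eq1, eq3−eq2 (x²,y² cancel):
  -86.058·x + 177.462·y = 1137.346479
  -80.424·x + 123.582·y = 1604.455675
det = -86.058·123.582 − 177.462·-80.424 = 3636.984132
x = (1137.346479·123.582 − 177.462·1604.455675) / 3636.984132 = -39.641185
y = (-86.058·1604.455675 − 1137.346479·-80.424) / 3636.984132 = -12.814544
|P − Q| = √((-39.641185 − 34.195)² + (-12.814544 − 35.852)²) = 88.431978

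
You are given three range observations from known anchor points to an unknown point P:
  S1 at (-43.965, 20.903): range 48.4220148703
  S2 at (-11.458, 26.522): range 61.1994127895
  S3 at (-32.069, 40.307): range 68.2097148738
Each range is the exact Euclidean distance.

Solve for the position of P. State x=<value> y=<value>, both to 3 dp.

x=-40.423 y=-27.389

eq1: (x + 43.965)² + (y − 20.903)² = 48.4220148703²
eq2: (x + 11.458)² + (y − 26.522)² = 61.1994127895²
eq3: (x + 32.069)² + (y − 40.307)² = 68.2097148738²
eq1−eq3, eq1−eq2 (x²,y² cancel):
  23.792·x + 38.808·y = -2024.655303
  65.014·x + 11.238·y = -2935.830988
det = 23.792·11.238 − 38.808·65.014 = -2255.688816
x = (-2024.655303·11.238 − 38.808·-2935.830988) / -2255.688816 = -40.422532
y = (23.792·-2935.830988 − -2024.655303·65.014) / -2255.688816 = -27.389261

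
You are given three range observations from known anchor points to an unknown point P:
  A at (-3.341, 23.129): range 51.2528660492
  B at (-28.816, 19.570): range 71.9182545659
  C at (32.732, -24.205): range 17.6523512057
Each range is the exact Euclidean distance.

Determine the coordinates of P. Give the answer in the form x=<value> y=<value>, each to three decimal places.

eq1: (x + 3.341)² + (y − 23.129)² = 51.2528660492²
eq2: (x + 28.816)² + (y − 19.570)² = 71.9182545659²
eq3: (x − 32.732)² + (y + 24.205)² = 17.6523512057²
eq1−eq3, eq1−eq2 (x²,y² cancel):
  72.146·x − 94.668·y = 3426.403702
  -50.950·x − 7.118·y = -1878.145228
det = 72.146·-7.118 − -94.668·-50.950 = -5336.869828
x = (3426.403702·-7.118 − -94.668·-1878.145228) / -5336.869828 = 37.885390
y = (72.146·-1878.145228 − 3426.403702·-50.950) / -5336.869828 = -7.321633

x=37.885 y=-7.322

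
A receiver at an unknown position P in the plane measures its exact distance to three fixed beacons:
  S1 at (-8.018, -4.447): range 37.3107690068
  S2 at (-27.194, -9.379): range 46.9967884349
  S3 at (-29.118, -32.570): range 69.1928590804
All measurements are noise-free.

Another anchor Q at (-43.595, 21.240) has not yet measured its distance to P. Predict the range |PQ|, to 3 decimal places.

eq1: (x + 8.018)² + (y + 4.447)² = 37.3107690068²
eq2: (x + 27.194)² + (y + 9.379)² = 46.9967884349²
eq3: (x + 29.118)² + (y + 32.570)² = 69.1928590804²
eq3−eq2, eq3−eq1 (x²,y² cancel):
  3.848·x + 46.382·y = 1497.770078
  42.200·x + 56.246·y = 1570.959573
det = 3.848·56.246 − 46.382·42.200 = -1740.885792
x = (1497.770078·56.246 − 46.382·1570.959573) / -1740.885792 = -6.536517
y = (3.848·1570.959573 − 1497.770078·42.200) / -1740.885792 = 32.834345
|P − Q| = √((-6.536517 − -43.595)² + (32.834345 − 21.240)²) = 38.829886

38.830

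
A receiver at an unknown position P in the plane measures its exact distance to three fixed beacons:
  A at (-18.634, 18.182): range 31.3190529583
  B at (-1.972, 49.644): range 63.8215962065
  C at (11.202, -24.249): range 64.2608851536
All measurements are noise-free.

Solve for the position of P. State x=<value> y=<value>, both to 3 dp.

eq1: (x + 18.634)² + (y − 18.182)² = 31.3190529583²
eq2: (x + 1.972)² + (y − 49.644)² = 63.8215962065²
eq3: (x − 11.202)² + (y + 24.249)² = 64.2608851536²
eq1−eq2, eq1−eq3 (x²,y² cancel):
  33.324·x + 62.924·y = -1301.708624
  59.672·x − 84.862·y = -3112.890558
det = 33.324·-84.862 − 62.924·59.672 = -6582.742216
x = (-1301.708624·-84.862 − 62.924·-3112.890558) / -6582.742216 = -46.537007
y = (33.324·-3112.890558 − -1301.708624·59.672) / -6582.742216 = 3.958595

x=-46.537 y=3.959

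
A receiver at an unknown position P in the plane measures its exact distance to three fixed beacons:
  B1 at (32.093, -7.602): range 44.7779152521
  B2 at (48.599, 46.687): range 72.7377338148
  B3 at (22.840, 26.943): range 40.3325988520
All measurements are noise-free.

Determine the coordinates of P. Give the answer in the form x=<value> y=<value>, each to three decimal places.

x=-10.914 y=4.866

eq1: (x − 32.093)² + (y + 7.602)² = 44.7779152521²
eq2: (x − 48.599)² + (y − 46.687)² = 72.7377338148²
eq3: (x − 22.840)² + (y − 26.943)² = 40.3325988520²
eq3−eq2, eq3−eq1 (x²,y² cancel):
  51.518·x + 39.488·y = -370.111469
  18.506·x − 69.090·y = -538.182960
det = 51.518·-69.090 − 39.488·18.506 = -4290.143548
x = (-370.111469·-69.090 − 39.488·-538.182960) / -4290.143548 = -10.914033
y = (51.518·-538.182960 − -370.111469·18.506) / -4290.143548 = 4.866230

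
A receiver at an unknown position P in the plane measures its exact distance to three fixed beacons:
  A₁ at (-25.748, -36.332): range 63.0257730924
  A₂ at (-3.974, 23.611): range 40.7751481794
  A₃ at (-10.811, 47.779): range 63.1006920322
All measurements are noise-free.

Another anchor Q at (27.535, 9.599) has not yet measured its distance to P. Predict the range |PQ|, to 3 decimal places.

eq1: (x + 25.748)² + (y + 36.332)² = 63.0257730924²
eq2: (x + 3.974)² + (y − 23.611)² = 40.7751481794²
eq3: (x + 10.811)² + (y − 47.779)² = 63.1006920322²
eq1−eq2, eq1−eq3 (x²,y² cancel):
  43.548·x + 119.886·y = 899.933634
  29.874·x + 168.222·y = 407.287573
det = 43.548·168.222 − 119.886·29.874 = 3744.257292
x = (899.933634·168.222 − 119.886·407.287573) / 3744.257292 = 27.391429
y = (43.548·407.287573 − 899.933634·29.874) / 3744.257292 = -2.443224
|P − Q| = √((27.391429 − 27.535)² + (-2.443224 − 9.599)²) = 12.043080

12.043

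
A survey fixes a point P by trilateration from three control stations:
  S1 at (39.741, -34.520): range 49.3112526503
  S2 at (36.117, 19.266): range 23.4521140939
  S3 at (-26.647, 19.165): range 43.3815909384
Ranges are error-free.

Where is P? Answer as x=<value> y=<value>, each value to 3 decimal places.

eq1: (x − 39.741)² + (y + 34.520)² = 49.3112526503²
eq2: (x − 36.117)² + (y − 19.266)² = 23.4521140939²
eq3: (x + 26.647)² + (y − 19.165)² = 43.3815909384²
eq2−eq1, eq2−eq3 (x²,y² cancel):
  7.248·x − 107.572·y = -786.236946
  -125.528·x − 0.202·y = -1930.217388
det = 7.248·-0.202 − -107.572·-125.528 = -13504.762112
x = (-786.236946·-0.202 − -107.572·-1930.217388) / -13504.762112 = 15.363360
y = (7.248·-1930.217388 − -786.236946·-125.528) / -13504.762112 = 8.344091

x=15.363 y=8.344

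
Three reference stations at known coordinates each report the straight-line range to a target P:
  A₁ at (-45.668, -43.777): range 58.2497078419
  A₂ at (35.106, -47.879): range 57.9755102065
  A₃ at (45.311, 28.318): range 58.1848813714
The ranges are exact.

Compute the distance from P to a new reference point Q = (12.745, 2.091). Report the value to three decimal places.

eq1: (x + 45.668)² + (y + 43.777)² = 58.2497078419²
eq2: (x − 35.106)² + (y + 47.879)² = 57.9755102065²
eq3: (x − 45.311)² + (y − 28.318)² = 58.1848813714²
eq1−eq3, eq1−eq2 (x²,y² cancel):
  181.958·x + 144.190·y = -1139.448065
  161.548·x − 8.204·y = -445.293396
det = 181.958·-8.204 − 144.190·161.548 = -24786.389552
x = (-1139.448065·-8.204 − 144.190·-445.293396) / -24786.389552 = -2.967551
y = (181.958·-445.293396 − -1139.448065·161.548) / -24786.389552 = -4.157558
|P − Q| = √((-2.967551 − 12.745)² + (-4.157558 − 2.091)²) = 16.909428

16.909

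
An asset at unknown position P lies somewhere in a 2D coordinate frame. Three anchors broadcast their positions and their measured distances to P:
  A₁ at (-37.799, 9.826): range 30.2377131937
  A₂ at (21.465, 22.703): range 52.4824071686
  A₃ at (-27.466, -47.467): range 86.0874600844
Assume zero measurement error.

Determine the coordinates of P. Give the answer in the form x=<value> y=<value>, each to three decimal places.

eq1: (x + 37.799)² + (y − 9.826)² = 30.2377131937²
eq2: (x − 21.465)² + (y − 22.703)² = 52.4824071686²
eq3: (x + 27.466)² + (y + 47.467)² = 86.0874600844²
eq2−eq3, eq2−eq1 (x²,y² cancel):
  -97.862·x − 140.340·y = -2625.322911
  -118.528·x − 25.754·y = 2389.226006
det = -97.862·-25.754 − -140.340·-118.528 = -14113.881572
x = (-2625.322911·-25.754 − -140.340·2389.226006) / -14113.881572 = -28.547536
y = (-97.862·2389.226006 − -2625.322911·-118.528) / -14113.881572 = 38.613666

x=-28.548 y=38.614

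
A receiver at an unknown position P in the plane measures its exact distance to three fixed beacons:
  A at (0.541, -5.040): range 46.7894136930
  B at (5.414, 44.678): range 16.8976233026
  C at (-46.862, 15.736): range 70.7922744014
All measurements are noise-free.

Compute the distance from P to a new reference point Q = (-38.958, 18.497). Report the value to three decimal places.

eq1: (x − 0.541)² + (y + 5.040)² = 46.7894136930²
eq2: (x − 5.414)² + (y − 44.678)² = 16.8976233026²
eq3: (x + 46.862)² + (y − 15.736)² = 70.7922744014²
eq3−eq2, eq3−eq1 (x²,y² cancel):
  104.552·x + 57.884·y = 4307.782782
  94.806·x − 41.552·y = 404.322422
det = 104.552·-41.552 − 57.884·94.806 = -9832.095208
x = (4307.782782·-41.552 − 57.884·404.322422) / -9832.095208 = 20.585723
y = (104.552·404.322422 − 4307.782782·94.806) / -9832.095208 = 37.238343
|P − Q| = √((20.585723 − -38.958)² + (37.238343 − 18.497)²) = 62.423496

62.423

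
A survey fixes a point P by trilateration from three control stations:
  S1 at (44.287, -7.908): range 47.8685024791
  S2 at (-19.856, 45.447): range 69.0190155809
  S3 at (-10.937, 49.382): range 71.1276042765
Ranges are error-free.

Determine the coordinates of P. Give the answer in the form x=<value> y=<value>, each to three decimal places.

x=-1.715 y=-21.145

eq1: (x − 44.287)² + (y + 7.908)² = 47.8685024791²
eq2: (x + 19.856)² + (y − 45.447)² = 69.0190155809²
eq3: (x + 10.937)² + (y − 49.382)² = 71.1276042765²
eq2−eq1, eq2−eq3 (x²,y² cancel):
  128.286·x − 106.710·y = 2036.415270
  17.838·x + 7.870·y = -197.002230
det = 128.286·7.870 − -106.710·17.838 = 2913.103800
x = (2036.415270·7.870 − -106.710·-197.002230) / 2913.103800 = -1.714844
y = (128.286·-197.002230 − 2036.415270·17.838) / 2913.103800 = -21.145214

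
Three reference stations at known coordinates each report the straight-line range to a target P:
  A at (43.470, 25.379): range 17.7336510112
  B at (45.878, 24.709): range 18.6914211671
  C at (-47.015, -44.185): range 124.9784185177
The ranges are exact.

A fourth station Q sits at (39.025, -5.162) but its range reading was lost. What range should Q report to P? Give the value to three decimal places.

eq1: (x − 43.470)² + (y − 25.379)² = 17.7336510112²
eq2: (x − 45.878)² + (y − 24.709)² = 18.6914211671²
eq3: (x + 47.015)² + (y + 44.185)² = 124.9784185177²
eq3−eq2, eq3−eq1 (x²,y² cancel):
  185.786·x + 137.788·y = 13822.836985
  180.970·x + 139.128·y = 13676.132808
det = 185.786·139.128 − 137.788·180.970 = 912.540248
x = (13822.836985·139.128 − 137.788·13676.132808) / 912.540248 = 42.449280
y = (185.786·13676.132808 − 13822.836985·180.970) / 912.540248 = 43.083251
|P − Q| = √((42.449280 − 39.025)² + (43.083251 − -5.162)²) = 48.366620

48.367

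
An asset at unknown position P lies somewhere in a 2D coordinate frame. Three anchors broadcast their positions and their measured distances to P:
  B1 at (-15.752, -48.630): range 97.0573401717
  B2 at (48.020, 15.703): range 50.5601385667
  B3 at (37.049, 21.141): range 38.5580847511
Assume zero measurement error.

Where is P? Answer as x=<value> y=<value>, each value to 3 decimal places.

eq1: (x + 15.752)² + (y + 48.630)² = 97.0573401717²
eq2: (x − 48.020)² + (y − 15.703)² = 50.5601385667²
eq3: (x − 37.049)² + (y − 21.141)² = 38.5580847511²
eq1−eq2, eq1−eq3 (x²,y² cancel):
  127.544·x + 128.666·y = 6803.301874
  105.602·x + 139.542·y = 7139.969260
det = 127.544·139.542 − 128.666·105.602 = 4210.357916
x = (6803.301874·139.542 − 128.666·7139.969260) / 4210.357916 = 7.285619
y = (127.544·7139.969260 − 6803.301874·105.602) / 4210.357916 = 45.653590

x=7.286 y=45.654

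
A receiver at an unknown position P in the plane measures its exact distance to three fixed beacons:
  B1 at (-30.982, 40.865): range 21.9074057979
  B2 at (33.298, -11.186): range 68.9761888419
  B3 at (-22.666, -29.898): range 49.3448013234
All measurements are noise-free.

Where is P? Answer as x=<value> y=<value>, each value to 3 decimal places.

eq1: (x + 30.982)² + (y − 40.865)² = 21.9074057979²
eq2: (x − 33.298)² + (y + 11.186)² = 68.9761888419²
eq3: (x + 22.666)² + (y + 29.898)² = 49.3448013234²
eq2−eq3, eq2−eq1 (x²,y² cancel):
  -111.928·x − 37.424·y = 2496.559770
  -128.560·x + 104.102·y = 5673.729347
det = -111.928·104.102 − -37.424·-128.560 = -16463.158096
x = (2496.559770·104.102 − -37.424·5673.729347) / -16463.158096 = -28.684078
y = (-111.928·5673.729347 − 2496.559770·-128.560) / -16463.158096 = 19.078445

x=-28.684 y=19.078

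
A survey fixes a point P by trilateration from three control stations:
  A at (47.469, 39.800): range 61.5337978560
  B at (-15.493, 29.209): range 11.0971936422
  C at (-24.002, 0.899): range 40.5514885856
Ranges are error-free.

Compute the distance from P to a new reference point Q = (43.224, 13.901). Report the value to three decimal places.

eq1: (x − 47.469)² + (y − 39.800)² = 61.5337978560²
eq2: (x + 15.493)² + (y − 29.209)² = 11.0971936422²
eq3: (x + 24.002)² + (y − 0.899)² = 40.5514885856²
eq3−eq2, eq3−eq1 (x²,y² cancel):
  17.018·x + 56.620·y = 2037.570045
  142.942·x + 77.802·y = 1118.456704
det = 17.018·77.802 − 56.620·142.942 = -6769.341604
x = (2037.570045·77.802 − 56.620·1118.456704) / -6769.341604 = -14.063407
y = (17.018·1118.456704 − 2037.570045·142.942) / -6769.341604 = 40.213725
|P − Q| = √((-14.063407 − 43.224)² + (40.213725 − 13.901)²) = 63.041308

63.041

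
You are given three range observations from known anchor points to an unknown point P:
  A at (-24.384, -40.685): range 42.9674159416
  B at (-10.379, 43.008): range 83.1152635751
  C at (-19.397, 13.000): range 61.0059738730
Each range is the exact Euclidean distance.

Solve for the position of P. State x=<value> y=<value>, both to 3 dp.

eq1: (x + 24.384)² + (y + 40.685)² = 42.9674159416²
eq2: (x + 10.379)² + (y − 43.008)² = 83.1152635751²
eq3: (x + 19.397)² + (y − 13.000)² = 61.0059738730²
eq3−eq2, eq3−eq1 (x²,y² cancel):
  18.036·x + 60.016·y = -1774.250095
  -9.974·x − 107.370·y = 3580.135087
det = 18.036·-107.370 − 60.016·-9.974 = -1337.925736
x = (-1774.250095·-107.370 − 60.016·3580.135087) / -1337.925736 = 18.210394
y = (18.036·3580.135087 − -1774.250095·-9.974) / -1337.925736 = -35.035537

x=18.210 y=-35.036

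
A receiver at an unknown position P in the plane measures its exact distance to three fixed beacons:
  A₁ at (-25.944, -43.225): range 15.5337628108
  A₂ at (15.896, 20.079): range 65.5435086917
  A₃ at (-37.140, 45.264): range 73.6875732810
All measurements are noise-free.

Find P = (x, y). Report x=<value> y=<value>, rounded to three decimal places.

x=-28.715 y=-27.940

eq1: (x + 25.944)² + (y + 43.225)² = 15.5337628108²
eq2: (x − 15.896)² + (y − 20.079)² = 65.5435086917²
eq3: (x + 37.140)² + (y − 45.264)² = 73.6875732810²
eq2−eq1, eq2−eq3 (x²,y² cancel):
  -83.680·x − 126.608·y = 5940.296449
  -106.072·x + 50.370·y = 1638.453315
det = -83.680·50.370 − -126.608·-106.072 = -17644.525376
x = (5940.296449·50.370 − -126.608·1638.453315) / -17644.525376 = -28.714517
y = (-83.680·1638.453315 − 5940.296449·-106.072) / -17644.525376 = -27.940301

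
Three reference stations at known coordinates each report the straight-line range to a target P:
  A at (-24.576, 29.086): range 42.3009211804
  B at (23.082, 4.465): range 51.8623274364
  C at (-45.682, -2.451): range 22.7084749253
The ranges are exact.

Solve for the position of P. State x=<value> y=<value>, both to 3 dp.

eq1: (x + 24.576)² + (y − 29.086)² = 42.3009211804²
eq2: (x − 23.082)² + (y − 4.465)² = 51.8623274364²
eq3: (x + 45.682)² + (y + 2.451)² = 22.7084749253²
eq2−eq1, eq2−eq3 (x²,y² cancel):
  -95.316·x + 49.242·y = 1797.593297
  -137.528·x − 13.832·y = 3714.163750
det = -95.316·-13.832 − 49.242·-137.528 = 8090.564688
x = (1797.593297·-13.832 − 49.242·3714.163750) / 8090.564688 = -25.678945
y = (-95.316·3714.163750 − 1797.593297·-137.528) / 8090.564688 = -13.200540

x=-25.679 y=-13.201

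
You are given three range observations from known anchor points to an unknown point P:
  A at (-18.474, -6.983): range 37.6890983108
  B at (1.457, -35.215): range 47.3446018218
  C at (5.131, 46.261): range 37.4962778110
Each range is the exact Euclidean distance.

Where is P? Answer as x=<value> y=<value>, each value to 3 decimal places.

x=15.112 y=10.118

eq1: (x + 18.474)² + (y + 6.983)² = 37.6890983108²
eq2: (x − 1.457)² + (y + 35.215)² = 47.3446018218²
eq3: (x − 5.131)² + (y − 46.261)² = 37.4962778110²
eq1−eq3, eq1−eq2 (x²,y² cancel):
  47.210·x + 106.488·y = 1790.853599
  39.862·x − 56.464·y = 31.124919
det = 47.210·-56.464 − 106.488·39.862 = -6910.490096
x = (1790.853599·-56.464 − 106.488·31.124919) / -6910.490096 = 15.112269
y = (47.210·31.124919 − 1790.853599·39.862) / -6910.490096 = 10.117603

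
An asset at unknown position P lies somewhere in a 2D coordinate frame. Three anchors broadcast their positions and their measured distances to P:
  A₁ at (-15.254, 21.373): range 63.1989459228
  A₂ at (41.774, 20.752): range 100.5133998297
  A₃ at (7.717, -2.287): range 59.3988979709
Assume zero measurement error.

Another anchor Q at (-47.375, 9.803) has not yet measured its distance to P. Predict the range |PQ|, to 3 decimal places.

46.628

eq1: (x + 15.254)² + (y − 21.373)² = 63.1989459228²
eq2: (x − 41.774)² + (y − 20.752)² = 100.5133998297²
eq3: (x − 7.717)² + (y + 2.287)² = 59.3988979709²
eq2−eq1, eq2−eq3 (x²,y² cancel):
  -114.056·x + 1.242·y = 4622.613845
  -68.114·x − 46.078·y = 4463.784343
det = -114.056·-46.078 − 1.242·-68.114 = 5340.069956
x = (4622.613845·-46.078 − 1.242·4463.784343) / 5340.069956 = -40.925460
y = (-114.056·4463.784343 − 4622.613845·-68.114) / 5340.069956 = -36.377177
|P − Q| = √((-40.925460 − -47.375)² + (-36.377177 − 9.803)²) = 46.628374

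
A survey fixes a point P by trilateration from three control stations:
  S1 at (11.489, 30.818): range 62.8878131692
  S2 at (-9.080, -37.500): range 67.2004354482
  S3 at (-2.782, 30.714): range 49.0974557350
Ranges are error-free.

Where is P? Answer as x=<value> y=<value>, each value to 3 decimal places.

x=-49.646 y=16.075

eq1: (x − 11.489)² + (y − 30.818)² = 62.8878131692²
eq2: (x + 9.080)² + (y + 37.500)² = 67.2004354482²
eq3: (x + 2.782)² + (y − 30.714)² = 49.0974557350²
eq2−eq1, eq2−eq3 (x²,y² cancel):
  41.138·x + 136.636·y = 154.071324
  12.596·x + 136.428·y = 1567.731285
det = 41.138·136.428 − 136.636·12.596 = 3891.308008
x = (154.071324·136.428 − 136.636·1567.731285) / 3891.308008 = -49.646260
y = (41.138·1567.731285 − 154.071324·12.596) / 3891.308008 = 16.074967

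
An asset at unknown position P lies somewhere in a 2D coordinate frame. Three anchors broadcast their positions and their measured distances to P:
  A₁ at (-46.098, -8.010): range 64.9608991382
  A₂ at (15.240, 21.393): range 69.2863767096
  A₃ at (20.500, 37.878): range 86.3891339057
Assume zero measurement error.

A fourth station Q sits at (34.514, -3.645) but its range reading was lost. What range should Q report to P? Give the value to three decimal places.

eq1: (x + 46.098)² + (y + 8.010)² = 64.9608991382²
eq2: (x − 15.240)² + (y − 21.393)² = 69.2863767096²
eq3: (x − 20.500)² + (y − 37.878)² = 86.3891339057²
eq3−eq2, eq3−eq1 (x²,y² cancel):
  -10.520·x − 32.970·y = 1497.405624
  -133.196·x − 91.776·y = 3577.356860
det = -10.520·-91.776 − -32.970·-133.196 = -3425.988600
x = (1497.405624·-91.776 − -32.970·3577.356860) / -3425.988600 = 5.686079
y = (-10.520·3577.356860 − 1497.405624·-133.196) / -3425.988600 = -47.231519
|P − Q| = √((5.686079 − 34.514)² + (-47.231519 − -3.645)²) = 52.257379

52.257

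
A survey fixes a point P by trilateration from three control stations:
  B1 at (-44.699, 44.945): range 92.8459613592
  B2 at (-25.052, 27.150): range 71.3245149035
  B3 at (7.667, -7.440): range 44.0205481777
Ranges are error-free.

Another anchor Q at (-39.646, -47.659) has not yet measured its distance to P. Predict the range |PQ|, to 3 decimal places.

22.756

eq1: (x + 44.699)² + (y − 44.945)² = 92.8459613592²
eq2: (x + 25.052)² + (y − 27.150)² = 71.3245149035²
eq3: (x − 7.667)² + (y + 7.440)² = 44.0205481777²
eq3−eq2, eq3−eq1 (x²,y² cancel):
  -65.438·x + 69.180·y = -1898.789049
  -104.732·x + 104.770·y = -2778.646742
det = -65.438·104.770 − 69.180·-104.732 = 389.420500
x = (-1898.789049·104.770 − 69.180·-2778.646742) / 389.420500 = -17.229055
y = (-65.438·-2778.646742 − -1898.789049·-104.732) / 389.420500 = -43.744203
|P − Q| = √((-17.229055 − -39.646)² + (-43.744203 − -47.659)²) = 22.756210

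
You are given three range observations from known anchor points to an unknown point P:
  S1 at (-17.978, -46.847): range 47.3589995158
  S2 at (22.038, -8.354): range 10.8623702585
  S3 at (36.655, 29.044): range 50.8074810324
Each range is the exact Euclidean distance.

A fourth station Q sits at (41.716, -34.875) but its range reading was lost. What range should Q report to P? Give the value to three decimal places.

eq1: (x + 17.978)² + (y + 46.847)² = 47.3589995158²
eq2: (x − 22.038)² + (y + 8.354)² = 10.8623702585²
eq3: (x − 36.655)² + (y − 29.044)² = 50.8074810324²
eq1−eq2, eq1−eq3 (x²,y² cancel):
  80.032·x + 76.986·y = 162.496615
  109.266·x + 151.782·y = -669.232226
det = 80.032·151.782 − 76.986·109.266 = 3735.464748
x = (162.496615·151.782 − 76.986·-669.232226) / 3735.464748 = 20.395206
y = (80.032·-669.232226 − 162.496615·109.266) / 3735.464748 = -19.091426
|P − Q| = √((20.395206 − 41.716)² + (-19.091426 − -34.875)²) = 26.527297

26.527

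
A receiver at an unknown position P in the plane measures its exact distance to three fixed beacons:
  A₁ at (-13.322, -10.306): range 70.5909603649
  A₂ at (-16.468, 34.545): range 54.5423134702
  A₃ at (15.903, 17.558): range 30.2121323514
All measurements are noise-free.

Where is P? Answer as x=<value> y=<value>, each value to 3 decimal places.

eq1: (x + 13.322)² + (y + 10.306)² = 70.5909603649²
eq2: (x + 16.468)² + (y − 34.545)² = 54.5423134702²
eq3: (x − 15.903)² + (y − 17.558)² = 30.2121323514²
eq1−eq2, eq1−eq3 (x²,y² cancel):
  -6.292·x + 89.702·y = 3189.082456
  58.450·x + 55.728·y = 4347.810197
det = -6.292·55.728 − 89.702·58.450 = -5593.722476
x = (3189.082456·55.728 − 89.702·4347.810197) / -5593.722476 = 37.950771
y = (-6.292·4347.810197 − 3189.082456·58.450) / -5593.722476 = 38.213961

x=37.951 y=38.214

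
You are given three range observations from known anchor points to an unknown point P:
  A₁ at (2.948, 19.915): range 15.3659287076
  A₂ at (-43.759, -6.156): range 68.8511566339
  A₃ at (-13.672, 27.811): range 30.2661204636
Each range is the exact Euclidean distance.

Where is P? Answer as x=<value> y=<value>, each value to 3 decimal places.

eq1: (x − 2.948)² + (y − 19.915)² = 15.3659287076²
eq2: (x + 43.759)² + (y + 6.156)² = 68.8511566339²
eq3: (x + 13.672)² + (y − 27.811)² = 30.2661204636²
eq3−eq1, eq3−eq2 (x²,y² cancel):
  33.240·x − 15.792·y = 124.848907
  -60.174·x − 67.934·y = -2832.072610
det = 33.240·-67.934 − -15.792·-60.174 = -3208.393968
x = (124.848907·-67.934 − -15.792·-2832.072610) / -3208.393968 = 16.583243
y = (33.240·-2832.072610 − 124.848907·-60.174) / -3208.393968 = 26.999625

x=16.583 y=27.000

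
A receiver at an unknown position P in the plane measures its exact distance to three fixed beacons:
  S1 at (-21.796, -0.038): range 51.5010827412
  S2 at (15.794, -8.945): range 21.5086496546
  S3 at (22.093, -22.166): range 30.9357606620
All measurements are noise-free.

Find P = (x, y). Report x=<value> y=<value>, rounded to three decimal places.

x=29.079 y=7.971

eq1: (x + 21.796)² + (y + 0.038)² = 51.5010827412²
eq2: (x − 15.794)² + (y + 8.945)² = 21.5086496546²
eq3: (x − 22.093)² + (y + 22.166)² = 30.9357606620²
eq2−eq3, eq2−eq1 (x²,y² cancel):
  12.598·x − 26.442·y = 155.569466
  -75.180·x + 17.814·y = -2044.135915
det = 12.598·17.814 − -26.442·-75.180 = -1763.488788
x = (155.569466·17.814 − -26.442·-2044.135915) / -1763.488788 = 29.078567
y = (12.598·-2044.135915 − 155.569466·-75.180) / -1763.488788 = 7.970741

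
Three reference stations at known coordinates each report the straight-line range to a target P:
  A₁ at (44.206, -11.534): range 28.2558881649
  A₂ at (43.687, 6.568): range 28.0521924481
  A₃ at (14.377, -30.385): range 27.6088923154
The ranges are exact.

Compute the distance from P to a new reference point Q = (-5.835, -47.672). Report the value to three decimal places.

50.365

eq1: (x − 44.206)² + (y + 11.534)² = 28.2558881649²
eq2: (x − 43.687)² + (y − 6.568)² = 28.0521924481²
eq3: (x − 14.377)² + (y + 30.385)² = 27.6088923154²
eq3−eq1, eq3−eq2 (x²,y² cancel):
  59.658·x + 37.702·y = 921.112957
  58.620·x + 73.906·y = 797.071673
det = 59.658·73.906 − 37.702·58.620 = 2198.992908
x = (921.112957·73.906 − 37.702·797.071673) / 2198.992908 = 17.291815
y = (59.658·797.071673 − 921.112957·58.620) / 2198.992908 = -2.930405
|P − Q| = √((17.291815 − -5.835)² + (-2.930405 − -47.672)²) = 50.365265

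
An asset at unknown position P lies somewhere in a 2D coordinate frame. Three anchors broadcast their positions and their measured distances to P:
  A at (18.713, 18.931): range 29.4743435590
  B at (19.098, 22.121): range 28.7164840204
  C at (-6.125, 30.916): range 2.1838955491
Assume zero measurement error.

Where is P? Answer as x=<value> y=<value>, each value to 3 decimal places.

x=-8.300 y=30.722

eq1: (x − 18.713)² + (y − 18.931)² = 29.4743435590²
eq2: (x − 19.098)² + (y − 22.121)² = 28.7164840204²
eq3: (x + 6.125)² + (y − 30.916)² = 2.1838955491²
eq1−eq3, eq1−eq2 (x²,y² cancel):
  -49.676·x + 23.970·y = 1148.723079
  0.770·x + 6.380·y = 189.613589
det = -49.676·6.380 − 23.970·0.770 = -335.389780
x = (1148.723079·6.380 − 23.970·189.613589) / -335.389780 = -8.300240
y = (-49.676·189.613589 − 1148.723079·0.770) / -335.389780 = 30.721751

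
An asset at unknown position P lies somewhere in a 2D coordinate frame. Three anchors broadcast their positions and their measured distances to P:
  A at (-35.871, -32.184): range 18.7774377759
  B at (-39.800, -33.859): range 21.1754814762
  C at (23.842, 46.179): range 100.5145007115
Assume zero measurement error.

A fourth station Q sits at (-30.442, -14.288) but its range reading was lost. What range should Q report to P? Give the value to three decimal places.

eq1: (x + 35.871)² + (y + 32.184)² = 18.7774377759²
eq2: (x + 39.800)² + (y + 33.859)² = 21.1754814762²
eq3: (x − 23.842)² + (y − 46.179)² = 100.5145007115²
eq3−eq1, eq3−eq2 (x²,y² cancel):
  -119.426·x − 156.726·y = 9372.170176
  -127.284·x − 160.076·y = 9684.294714
det = -119.426·-160.076 − -156.726·-127.284 = -831.475808
x = (9372.170176·-160.076 − -156.726·9684.294714) / -831.475808 = -21.072483
y = (-119.426·9684.294714 − 9372.170176·-127.284) / -831.475808 = -43.742377
|P − Q| = √((-21.072483 − -30.442)² + (-43.742377 − -14.288)²) = 30.908707

30.909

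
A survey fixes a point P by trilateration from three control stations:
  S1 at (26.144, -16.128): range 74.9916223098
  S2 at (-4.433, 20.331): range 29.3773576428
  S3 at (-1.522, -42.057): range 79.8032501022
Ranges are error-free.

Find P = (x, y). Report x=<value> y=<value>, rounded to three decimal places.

x=-31.422 y=31.933

eq1: (x − 26.144)² + (y + 16.128)² = 74.9916223098²
eq2: (x + 4.433)² + (y − 20.331)² = 29.3773576428²
eq3: (x + 1.522)² + (y + 42.057)² = 79.8032501022²
eq3−eq2, eq3−eq1 (x²,y² cancel):
  -5.822·x + 124.776·y = 4167.422902
  55.332·x + 51.858·y = -82.671303
det = -5.822·51.858 − 124.776·55.332 = -7206.022908
x = (4167.422902·51.858 − 124.776·-82.671303) / -7206.022908 = -31.422272
y = (-5.822·-82.671303 − 4167.422902·55.332) / -7206.022908 = 31.933084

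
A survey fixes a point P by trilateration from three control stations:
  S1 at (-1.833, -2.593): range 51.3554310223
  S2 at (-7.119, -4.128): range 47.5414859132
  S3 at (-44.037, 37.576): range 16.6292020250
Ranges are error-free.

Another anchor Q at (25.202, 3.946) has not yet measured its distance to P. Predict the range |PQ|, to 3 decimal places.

74.550

eq1: (x + 1.833)² + (y + 2.593)² = 51.3554310223²
eq2: (x + 7.119)² + (y + 4.128)² = 47.5414859132²
eq3: (x + 44.037)² + (y − 37.576)² = 16.6292020250²
eq3−eq2, eq3−eq1 (x²,y² cancel):
  73.836·x − 83.408·y = -5267.155123
  84.408·x − 80.338·y = -5701.979542
det = 73.836·-80.338 − -83.408·84.408 = 1108.465896
x = (-5267.155123·-80.338 − -83.408·-5701.979542) / 1108.465896 = -47.306824
y = (73.836·-5701.979542 − -5267.155123·84.408) / 1108.465896 = 21.271442
|P − Q| = √((-47.306824 − 25.202)² + (21.271442 − 3.946)²) = 74.549987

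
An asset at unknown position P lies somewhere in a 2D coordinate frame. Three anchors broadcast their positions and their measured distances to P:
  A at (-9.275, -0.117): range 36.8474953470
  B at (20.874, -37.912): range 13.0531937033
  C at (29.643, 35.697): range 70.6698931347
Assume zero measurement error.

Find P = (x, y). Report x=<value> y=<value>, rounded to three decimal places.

x=9.253 y=-31.967

eq1: (x + 9.275)² + (y + 0.117)² = 36.8474953470²
eq2: (x − 20.874)² + (y + 37.912)² = 13.0531937033²
eq3: (x − 29.643)² + (y − 35.697)² = 70.6698931347²
eq1−eq2, eq1−eq3 (x²,y² cancel):
  60.298·x − 75.590·y = 2974.356353
  77.836·x + 71.628·y = -1569.551938
det = 60.298·71.628 − -75.590·77.836 = 10202.648384
x = (2974.356353·71.628 − -75.590·-1569.551938) / 10202.648384 = 9.252967
y = (60.298·-1569.551938 − 2974.356353·77.836) / 10202.648384 = -31.967469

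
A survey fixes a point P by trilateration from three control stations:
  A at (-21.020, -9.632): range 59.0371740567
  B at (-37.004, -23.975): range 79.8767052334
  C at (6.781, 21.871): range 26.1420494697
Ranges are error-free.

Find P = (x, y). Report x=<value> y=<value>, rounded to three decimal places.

eq1: (x + 21.020)² + (y + 9.632)² = 59.0371740567²
eq2: (x + 37.004)² + (y + 23.975)² = 79.8767052334²
eq3: (x − 6.781)² + (y − 21.871)² = 26.1420494697²
eq2−eq3, eq2−eq1 (x²,y² cancel):
  87.570·x + 91.692·y = 4277.107249
  31.968·x + 28.686·y = 1485.419301
det = 87.570·28.686 − 91.692·31.968 = -419.176836
x = (4277.107249·28.686 − 91.692·1485.419301) / -419.176836 = 32.224987
y = (87.570·1485.419301 − 4277.107249·31.968) / -419.176836 = 15.870143

x=32.225 y=15.870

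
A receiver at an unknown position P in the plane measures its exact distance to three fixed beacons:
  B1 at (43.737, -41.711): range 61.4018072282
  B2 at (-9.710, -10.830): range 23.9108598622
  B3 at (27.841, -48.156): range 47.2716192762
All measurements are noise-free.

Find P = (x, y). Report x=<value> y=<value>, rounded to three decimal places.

x=-17.122 y=-33.563

eq1: (x − 43.737)² + (y + 41.711)² = 61.4018072282²
eq2: (x + 9.710)² + (y + 10.830)² = 23.9108598622²
eq3: (x − 27.841)² + (y + 48.156)² = 47.2716192762²
eq1−eq2, eq1−eq3 (x²,y² cancel):
  -106.894·x + 61.762·y = -242.706978
  -31.792·x − 12.890·y = 976.964869
det = -106.894·-12.890 − 61.762·-31.792 = 3341.401164
x = (-242.706978·-12.890 − 61.762·976.964869) / 3341.401164 = -17.121803
y = (-106.894·976.964869 − -242.706978·-31.792) / 3341.401164 = -33.563112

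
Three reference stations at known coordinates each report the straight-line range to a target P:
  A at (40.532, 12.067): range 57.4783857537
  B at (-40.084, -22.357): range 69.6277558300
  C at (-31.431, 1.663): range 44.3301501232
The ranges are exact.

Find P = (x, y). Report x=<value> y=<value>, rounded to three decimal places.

eq1: (x − 40.532)² + (y − 12.067)² = 57.4783857537²
eq2: (x + 40.084)² + (y + 22.357)² = 69.6277558300²
eq3: (x + 31.431)² + (y − 1.663)² = 44.3301501232²
eq1−eq3, eq1−eq2 (x²,y² cancel):
  -143.926·x − 20.808·y = 540.820436
  -161.232·x − 68.848·y = -1226.152561
det = -143.926·-68.848 − -20.808·-161.232 = 6554.101792
x = (540.820436·-68.848 − -20.808·-1226.152561) / 6554.101792 = -9.573881
y = (-143.926·-1226.152561 − 540.820436·-161.232) / 6554.101792 = 40.230195

x=-9.574 y=40.230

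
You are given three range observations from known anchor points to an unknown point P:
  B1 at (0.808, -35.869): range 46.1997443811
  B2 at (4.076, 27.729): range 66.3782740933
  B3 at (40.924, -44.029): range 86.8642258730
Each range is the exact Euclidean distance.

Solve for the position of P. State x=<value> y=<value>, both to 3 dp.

eq1: (x − 0.808)² + (y + 35.869)² = 46.1997443811²
eq2: (x − 4.076)² + (y − 27.729)² = 66.3782740933²
eq3: (x − 40.924)² + (y + 44.029)² = 86.8642258730²
eq3−eq1, eq3−eq2 (x²,y² cancel):
  -80.232·x + 16.320·y = 3084.888764
  -73.696·x + 143.516·y = 311.503065
det = -80.232·143.516 − 16.320·-73.696 = -10311.856992
x = (3084.888764·143.516 − 16.320·311.503065) / -10311.856992 = -42.441159
y = (-80.232·311.503065 − 3084.888764·-73.696) / -10311.856992 = -19.623182

x=-42.441 y=-19.623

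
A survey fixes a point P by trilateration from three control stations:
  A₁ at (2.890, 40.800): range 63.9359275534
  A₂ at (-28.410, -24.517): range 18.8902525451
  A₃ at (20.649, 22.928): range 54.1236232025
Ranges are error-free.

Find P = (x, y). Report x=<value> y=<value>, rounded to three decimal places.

x=-9.704 y=-21.883

eq1: (x − 2.890)² + (y − 40.800)² = 63.9359275534²
eq2: (x + 28.410)² + (y + 24.517)² = 18.8902525451²
eq3: (x − 20.649)² + (y − 22.928)² = 54.1236232025²
eq3−eq2, eq3−eq1 (x²,y² cancel):
  -98.118·x − 94.890·y = 3028.661951
  -35.518·x + 35.744·y = -437.518529
det = -98.118·35.744 − -94.890·-35.518 = -6877.432812
x = (3028.661951·35.744 − -94.890·-437.518529) / -6877.432812 = -9.704255
y = (-98.118·-437.518529 − 3028.661951·-35.518) / -6877.432812 = -21.883232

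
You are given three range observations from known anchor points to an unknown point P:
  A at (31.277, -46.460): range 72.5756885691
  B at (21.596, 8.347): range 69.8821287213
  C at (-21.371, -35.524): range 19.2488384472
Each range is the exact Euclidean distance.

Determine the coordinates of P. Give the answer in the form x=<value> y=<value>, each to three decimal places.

eq1: (x − 31.277)² + (y + 46.460)² = 72.5756885691²
eq2: (x − 21.596)² + (y − 8.347)² = 69.8821287213²
eq3: (x + 21.371)² + (y + 35.524)² = 19.2488384472²
eq2−eq3, eq2−eq1 (x²,y² cancel):
  -85.934·x − 87.742·y = 5695.608725
  19.362·x − 109.614·y = 2217.004047
det = -85.934·-109.614 − -87.742·19.362 = 11118.430080
x = (5695.608725·-109.614 − -87.742·2217.004047) / 11118.430080 = -38.656005
y = (-85.934·2217.004047 − 5695.608725·19.362) / 11118.430080 = -27.053676

x=-38.656 y=-27.054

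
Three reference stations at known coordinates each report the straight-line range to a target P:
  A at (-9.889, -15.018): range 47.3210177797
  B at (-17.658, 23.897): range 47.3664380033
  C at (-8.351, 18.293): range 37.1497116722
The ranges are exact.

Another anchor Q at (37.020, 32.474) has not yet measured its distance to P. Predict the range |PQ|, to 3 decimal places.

eq1: (x + 9.889)² + (y + 15.018)² = 47.3210177797²
eq2: (x + 17.658)² + (y − 23.897)² = 47.3664380033²
eq3: (x + 8.351)² + (y − 18.293)² = 37.1497116722²
eq3−eq2, eq3−eq1 (x²,y² cancel):
  -18.614·x + 11.208·y = -384.979849
  -3.076·x − 66.622·y = -940.218051
det = -18.614·-66.622 − 11.208·-3.076 = 1274.577716
x = (-384.979849·-66.622 − 11.208·-940.218051) / 1274.577716 = 28.390651
y = (-18.614·-940.218051 − -384.979849·-3.076) / 1274.577716 = 12.801903
|P − Q| = √((28.390651 − 37.020)² + (12.801903 − 32.474)²) = 21.481551

21.482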